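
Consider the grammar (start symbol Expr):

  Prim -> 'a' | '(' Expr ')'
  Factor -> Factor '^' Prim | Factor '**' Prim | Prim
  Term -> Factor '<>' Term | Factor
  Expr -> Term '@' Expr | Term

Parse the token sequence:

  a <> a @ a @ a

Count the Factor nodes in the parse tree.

4

[Expr [Term [Factor [Prim a]] <> [Term [Factor [Prim a]]]] @ [Expr [Term [Factor [Prim a]]] @ [Expr [Term [Factor [Prim a]]]]]]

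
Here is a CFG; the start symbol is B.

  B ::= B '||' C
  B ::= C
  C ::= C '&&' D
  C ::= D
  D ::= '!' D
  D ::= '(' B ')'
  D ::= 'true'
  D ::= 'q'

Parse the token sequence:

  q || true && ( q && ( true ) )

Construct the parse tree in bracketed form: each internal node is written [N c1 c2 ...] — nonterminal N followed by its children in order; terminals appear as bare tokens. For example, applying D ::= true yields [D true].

[B [B [C [D q]]] || [C [C [D true]] && [D ( [B [C [C [D q]] && [D ( [B [C [D true]]] )]]] )]]]

B
B || C
C || C
D || C
q || C
q || C && D
q || D && D
q || true && D
q || true && ( B )
q || true && ( C )
q || true && ( C && D )
q || true && ( D && D )
q || true && ( q && D )
q || true && ( q && ( B ) )
q || true && ( q && ( C ) )
q || true && ( q && ( D ) )
q || true && ( q && ( true ) )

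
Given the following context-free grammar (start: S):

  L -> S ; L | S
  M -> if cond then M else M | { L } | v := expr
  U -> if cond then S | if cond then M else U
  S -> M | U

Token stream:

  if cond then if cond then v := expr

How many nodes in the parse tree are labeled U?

[S [U if cond then [S [U if cond then [S [M v := expr]]]]]]

2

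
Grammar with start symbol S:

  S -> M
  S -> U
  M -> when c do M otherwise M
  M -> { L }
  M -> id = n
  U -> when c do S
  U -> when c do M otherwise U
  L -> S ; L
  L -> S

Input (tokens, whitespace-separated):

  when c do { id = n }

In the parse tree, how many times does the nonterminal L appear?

1

[S [U when c do [S [M { [L [S [M id = n]]] }]]]]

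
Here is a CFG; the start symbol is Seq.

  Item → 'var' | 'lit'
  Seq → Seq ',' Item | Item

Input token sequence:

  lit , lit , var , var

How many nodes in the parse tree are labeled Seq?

4

[Seq [Seq [Seq [Seq [Item lit]] , [Item lit]] , [Item var]] , [Item var]]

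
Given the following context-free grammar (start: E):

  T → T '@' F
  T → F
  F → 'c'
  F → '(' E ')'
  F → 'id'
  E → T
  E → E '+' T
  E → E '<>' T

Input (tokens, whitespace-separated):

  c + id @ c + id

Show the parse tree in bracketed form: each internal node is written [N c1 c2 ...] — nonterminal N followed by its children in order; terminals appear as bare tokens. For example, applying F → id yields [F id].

E
E + T
E + T + T
T + T + T
F + T + T
c + T + T
c + T @ F + T
c + F @ F + T
c + id @ F + T
c + id @ c + T
c + id @ c + F
c + id @ c + id

[E [E [E [T [F c]]] + [T [T [F id]] @ [F c]]] + [T [F id]]]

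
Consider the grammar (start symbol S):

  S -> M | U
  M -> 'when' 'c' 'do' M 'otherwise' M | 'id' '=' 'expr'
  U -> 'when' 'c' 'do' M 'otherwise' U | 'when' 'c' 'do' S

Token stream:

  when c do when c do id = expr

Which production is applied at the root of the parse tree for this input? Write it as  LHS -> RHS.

[S [U when c do [S [U when c do [S [M id = expr]]]]]]

S -> U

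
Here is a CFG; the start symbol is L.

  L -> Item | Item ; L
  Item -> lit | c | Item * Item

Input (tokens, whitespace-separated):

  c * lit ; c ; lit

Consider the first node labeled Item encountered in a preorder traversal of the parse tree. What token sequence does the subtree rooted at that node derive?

[L [Item [Item c] * [Item lit]] ; [L [Item c] ; [L [Item lit]]]]

c * lit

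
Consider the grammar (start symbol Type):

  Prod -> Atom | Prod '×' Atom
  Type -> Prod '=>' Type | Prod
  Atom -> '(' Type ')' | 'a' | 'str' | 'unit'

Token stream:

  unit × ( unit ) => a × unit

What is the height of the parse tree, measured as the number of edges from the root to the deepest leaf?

[Type [Prod [Prod [Atom unit]] × [Atom ( [Type [Prod [Atom unit]]] )]] => [Type [Prod [Prod [Atom a]] × [Atom unit]]]]

6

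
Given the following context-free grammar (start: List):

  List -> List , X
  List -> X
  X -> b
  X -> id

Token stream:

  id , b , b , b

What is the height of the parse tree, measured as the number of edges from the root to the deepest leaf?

[List [List [List [List [X id]] , [X b]] , [X b]] , [X b]]

5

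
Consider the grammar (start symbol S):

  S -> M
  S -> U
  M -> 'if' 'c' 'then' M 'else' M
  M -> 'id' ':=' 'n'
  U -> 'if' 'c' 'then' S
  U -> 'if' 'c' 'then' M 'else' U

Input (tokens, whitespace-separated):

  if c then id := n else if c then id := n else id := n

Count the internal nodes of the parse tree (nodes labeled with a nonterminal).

[S [M if c then [M id := n] else [M if c then [M id := n] else [M id := n]]]]

6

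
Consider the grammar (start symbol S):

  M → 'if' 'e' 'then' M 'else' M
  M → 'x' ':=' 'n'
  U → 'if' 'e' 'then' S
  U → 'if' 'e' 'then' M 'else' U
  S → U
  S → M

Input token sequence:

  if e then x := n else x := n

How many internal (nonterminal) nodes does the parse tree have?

4

[S [M if e then [M x := n] else [M x := n]]]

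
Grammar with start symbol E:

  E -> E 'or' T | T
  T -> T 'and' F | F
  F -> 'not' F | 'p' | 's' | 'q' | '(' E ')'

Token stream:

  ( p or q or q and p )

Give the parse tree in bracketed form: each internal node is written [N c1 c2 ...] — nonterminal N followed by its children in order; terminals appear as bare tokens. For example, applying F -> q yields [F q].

E
T
F
( E )
( E or T )
( E or T or T )
( T or T or T )
( F or T or T )
( p or T or T )
( p or F or T )
( p or q or T )
( p or q or T and F )
( p or q or F and F )
( p or q or q and F )
( p or q or q and p )

[E [T [F ( [E [E [E [T [F p]]] or [T [F q]]] or [T [T [F q]] and [F p]]] )]]]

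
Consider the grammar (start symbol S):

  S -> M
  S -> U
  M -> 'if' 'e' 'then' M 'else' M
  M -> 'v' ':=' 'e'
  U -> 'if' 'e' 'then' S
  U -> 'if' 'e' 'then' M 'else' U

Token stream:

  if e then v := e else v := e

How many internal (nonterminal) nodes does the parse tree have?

[S [M if e then [M v := e] else [M v := e]]]

4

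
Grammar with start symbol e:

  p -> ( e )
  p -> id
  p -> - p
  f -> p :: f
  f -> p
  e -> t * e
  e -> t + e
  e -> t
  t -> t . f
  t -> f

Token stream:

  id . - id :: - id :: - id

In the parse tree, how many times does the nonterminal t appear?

[e [t [t [f [p id]]] . [f [p - [p id]] :: [f [p - [p id]] :: [f [p - [p id]]]]]]]

2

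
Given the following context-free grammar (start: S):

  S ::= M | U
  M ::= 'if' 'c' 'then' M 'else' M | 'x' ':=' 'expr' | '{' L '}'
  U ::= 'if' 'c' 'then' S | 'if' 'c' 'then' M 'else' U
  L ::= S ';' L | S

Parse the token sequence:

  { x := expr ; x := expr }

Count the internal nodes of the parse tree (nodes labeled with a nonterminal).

[S [M { [L [S [M x := expr]] ; [L [S [M x := expr]]]] }]]

8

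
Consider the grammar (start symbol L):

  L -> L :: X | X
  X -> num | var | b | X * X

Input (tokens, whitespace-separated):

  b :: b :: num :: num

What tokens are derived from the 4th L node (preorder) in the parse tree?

b

[L [L [L [L [X b]] :: [X b]] :: [X num]] :: [X num]]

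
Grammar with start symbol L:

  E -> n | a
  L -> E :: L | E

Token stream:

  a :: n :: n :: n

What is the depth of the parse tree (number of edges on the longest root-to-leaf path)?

5

[L [E a] :: [L [E n] :: [L [E n] :: [L [E n]]]]]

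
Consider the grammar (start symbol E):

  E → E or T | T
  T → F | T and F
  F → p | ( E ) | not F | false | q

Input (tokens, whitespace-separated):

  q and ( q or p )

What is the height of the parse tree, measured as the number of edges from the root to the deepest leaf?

[E [T [T [F q]] and [F ( [E [E [T [F q]]] or [T [F p]]] )]]]

7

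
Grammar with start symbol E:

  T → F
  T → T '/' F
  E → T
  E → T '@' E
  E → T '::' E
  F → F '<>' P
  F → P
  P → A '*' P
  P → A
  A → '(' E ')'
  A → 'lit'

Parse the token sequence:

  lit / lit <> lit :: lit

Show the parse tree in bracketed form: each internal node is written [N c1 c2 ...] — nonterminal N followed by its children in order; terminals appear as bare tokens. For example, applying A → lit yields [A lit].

[E [T [T [F [P [A lit]]]] / [F [F [P [A lit]]] <> [P [A lit]]]] :: [E [T [F [P [A lit]]]]]]

E
T :: E
T / F :: E
F / F :: E
P / F :: E
A / F :: E
lit / F :: E
lit / F <> P :: E
lit / P <> P :: E
lit / A <> P :: E
lit / lit <> P :: E
lit / lit <> A :: E
lit / lit <> lit :: E
lit / lit <> lit :: T
lit / lit <> lit :: F
lit / lit <> lit :: P
lit / lit <> lit :: A
lit / lit <> lit :: lit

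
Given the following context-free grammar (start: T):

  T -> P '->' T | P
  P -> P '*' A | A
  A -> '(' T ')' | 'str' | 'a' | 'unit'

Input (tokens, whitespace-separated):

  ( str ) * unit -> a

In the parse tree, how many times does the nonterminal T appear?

[T [P [P [A ( [T [P [A str]]] )]] * [A unit]] -> [T [P [A a]]]]

3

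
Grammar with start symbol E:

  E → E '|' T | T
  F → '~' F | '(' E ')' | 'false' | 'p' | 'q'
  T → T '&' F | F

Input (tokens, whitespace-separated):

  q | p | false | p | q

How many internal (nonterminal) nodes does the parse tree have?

[E [E [E [E [E [T [F q]]] | [T [F p]]] | [T [F false]]] | [T [F p]]] | [T [F q]]]

15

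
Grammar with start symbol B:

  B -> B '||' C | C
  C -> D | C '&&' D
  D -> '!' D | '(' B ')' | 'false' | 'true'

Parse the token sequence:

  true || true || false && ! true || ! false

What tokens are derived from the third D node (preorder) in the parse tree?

[B [B [B [B [C [D true]]] || [C [D true]]] || [C [C [D false]] && [D ! [D true]]]] || [C [D ! [D false]]]]

false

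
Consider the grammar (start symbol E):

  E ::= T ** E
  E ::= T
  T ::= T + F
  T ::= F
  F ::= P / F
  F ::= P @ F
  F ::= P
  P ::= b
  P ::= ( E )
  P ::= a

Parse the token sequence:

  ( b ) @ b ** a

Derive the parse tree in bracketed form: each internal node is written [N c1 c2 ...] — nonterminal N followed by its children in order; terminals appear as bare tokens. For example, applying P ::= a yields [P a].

E
T ** E
F ** E
P @ F ** E
( E ) @ F ** E
( T ) @ F ** E
( F ) @ F ** E
( P ) @ F ** E
( b ) @ F ** E
( b ) @ P ** E
( b ) @ b ** E
( b ) @ b ** T
( b ) @ b ** F
( b ) @ b ** P
( b ) @ b ** a

[E [T [F [P ( [E [T [F [P b]]]] )] @ [F [P b]]]] ** [E [T [F [P a]]]]]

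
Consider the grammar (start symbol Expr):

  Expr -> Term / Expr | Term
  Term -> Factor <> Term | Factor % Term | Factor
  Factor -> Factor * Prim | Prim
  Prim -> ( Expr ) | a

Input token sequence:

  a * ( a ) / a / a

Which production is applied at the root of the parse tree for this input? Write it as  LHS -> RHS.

[Expr [Term [Factor [Factor [Prim a]] * [Prim ( [Expr [Term [Factor [Prim a]]]] )]]] / [Expr [Term [Factor [Prim a]]] / [Expr [Term [Factor [Prim a]]]]]]

Expr -> Term / Expr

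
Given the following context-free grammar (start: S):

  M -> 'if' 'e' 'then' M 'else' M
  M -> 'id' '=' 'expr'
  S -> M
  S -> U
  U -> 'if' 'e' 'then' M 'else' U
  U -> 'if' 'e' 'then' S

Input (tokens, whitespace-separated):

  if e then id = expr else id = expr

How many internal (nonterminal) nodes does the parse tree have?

4

[S [M if e then [M id = expr] else [M id = expr]]]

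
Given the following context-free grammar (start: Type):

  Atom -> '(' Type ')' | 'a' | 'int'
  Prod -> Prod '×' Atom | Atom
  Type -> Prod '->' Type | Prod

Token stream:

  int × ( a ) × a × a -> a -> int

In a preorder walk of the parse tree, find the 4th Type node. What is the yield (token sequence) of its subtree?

int

[Type [Prod [Prod [Prod [Prod [Atom int]] × [Atom ( [Type [Prod [Atom a]]] )]] × [Atom a]] × [Atom a]] -> [Type [Prod [Atom a]] -> [Type [Prod [Atom int]]]]]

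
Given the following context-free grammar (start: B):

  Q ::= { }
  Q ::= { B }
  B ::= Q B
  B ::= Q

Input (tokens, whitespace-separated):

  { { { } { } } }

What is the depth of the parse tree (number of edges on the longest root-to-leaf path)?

[B [Q { [B [Q { [B [Q { }] [B [Q { }]]] }]] }]]

7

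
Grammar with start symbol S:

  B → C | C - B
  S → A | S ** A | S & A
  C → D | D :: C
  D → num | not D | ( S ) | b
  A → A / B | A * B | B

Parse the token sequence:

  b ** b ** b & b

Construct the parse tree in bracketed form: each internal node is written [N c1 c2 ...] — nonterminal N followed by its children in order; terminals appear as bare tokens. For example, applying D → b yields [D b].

[S [S [S [S [A [B [C [D b]]]]] ** [A [B [C [D b]]]]] ** [A [B [C [D b]]]]] & [A [B [C [D b]]]]]

S
S & A
S ** A & A
S ** A ** A & A
A ** A ** A & A
B ** A ** A & A
C ** A ** A & A
D ** A ** A & A
b ** A ** A & A
b ** B ** A & A
b ** C ** A & A
b ** D ** A & A
b ** b ** A & A
b ** b ** B & A
b ** b ** C & A
b ** b ** D & A
b ** b ** b & A
b ** b ** b & B
b ** b ** b & C
b ** b ** b & D
b ** b ** b & b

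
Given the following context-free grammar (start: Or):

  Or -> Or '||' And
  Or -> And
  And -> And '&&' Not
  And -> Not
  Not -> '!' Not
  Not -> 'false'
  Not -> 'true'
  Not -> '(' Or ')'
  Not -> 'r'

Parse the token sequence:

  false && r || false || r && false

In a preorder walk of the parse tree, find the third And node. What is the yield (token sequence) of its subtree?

[Or [Or [Or [And [And [Not false]] && [Not r]]] || [And [Not false]]] || [And [And [Not r]] && [Not false]]]

false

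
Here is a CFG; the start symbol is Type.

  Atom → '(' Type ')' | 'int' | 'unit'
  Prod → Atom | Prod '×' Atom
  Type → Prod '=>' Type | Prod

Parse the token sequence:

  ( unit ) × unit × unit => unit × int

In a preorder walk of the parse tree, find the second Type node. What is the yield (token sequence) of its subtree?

unit

[Type [Prod [Prod [Prod [Atom ( [Type [Prod [Atom unit]]] )]] × [Atom unit]] × [Atom unit]] => [Type [Prod [Prod [Atom unit]] × [Atom int]]]]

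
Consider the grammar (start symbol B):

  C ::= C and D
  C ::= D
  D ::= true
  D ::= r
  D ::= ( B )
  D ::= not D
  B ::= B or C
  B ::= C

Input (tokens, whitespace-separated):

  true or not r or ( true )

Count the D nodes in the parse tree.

[B [B [B [C [D true]]] or [C [D not [D r]]]] or [C [D ( [B [C [D true]]] )]]]

5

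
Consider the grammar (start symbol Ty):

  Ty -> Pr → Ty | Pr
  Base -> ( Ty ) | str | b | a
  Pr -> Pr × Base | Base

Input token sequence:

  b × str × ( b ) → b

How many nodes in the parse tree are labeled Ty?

[Ty [Pr [Pr [Pr [Base b]] × [Base str]] × [Base ( [Ty [Pr [Base b]]] )]] → [Ty [Pr [Base b]]]]

3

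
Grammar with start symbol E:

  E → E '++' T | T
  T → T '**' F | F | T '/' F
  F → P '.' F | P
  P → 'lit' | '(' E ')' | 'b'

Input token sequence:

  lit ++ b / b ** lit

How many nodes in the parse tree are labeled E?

[E [E [T [F [P lit]]]] ++ [T [T [T [F [P b]]] / [F [P b]]] ** [F [P lit]]]]

2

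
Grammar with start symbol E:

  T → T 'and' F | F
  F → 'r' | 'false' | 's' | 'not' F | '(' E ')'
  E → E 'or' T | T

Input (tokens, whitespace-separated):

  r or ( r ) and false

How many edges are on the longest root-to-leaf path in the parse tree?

7

[E [E [T [F r]]] or [T [T [F ( [E [T [F r]]] )]] and [F false]]]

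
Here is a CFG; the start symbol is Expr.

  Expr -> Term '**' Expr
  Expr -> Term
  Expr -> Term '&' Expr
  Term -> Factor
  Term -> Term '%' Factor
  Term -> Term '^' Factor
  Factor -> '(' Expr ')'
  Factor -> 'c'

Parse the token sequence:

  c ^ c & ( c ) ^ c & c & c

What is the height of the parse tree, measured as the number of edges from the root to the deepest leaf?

[Expr [Term [Term [Factor c]] ^ [Factor c]] & [Expr [Term [Term [Factor ( [Expr [Term [Factor c]]] )]] ^ [Factor c]] & [Expr [Term [Factor c]] & [Expr [Term [Factor c]]]]]]

8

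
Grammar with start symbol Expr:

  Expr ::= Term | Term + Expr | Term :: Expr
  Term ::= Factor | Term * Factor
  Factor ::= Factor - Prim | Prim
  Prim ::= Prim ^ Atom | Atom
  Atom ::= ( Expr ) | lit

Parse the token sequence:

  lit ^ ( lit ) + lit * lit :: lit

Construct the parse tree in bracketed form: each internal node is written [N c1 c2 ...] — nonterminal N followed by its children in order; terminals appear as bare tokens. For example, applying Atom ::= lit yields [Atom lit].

[Expr [Term [Factor [Prim [Prim [Atom lit]] ^ [Atom ( [Expr [Term [Factor [Prim [Atom lit]]]]] )]]]] + [Expr [Term [Term [Factor [Prim [Atom lit]]]] * [Factor [Prim [Atom lit]]]] :: [Expr [Term [Factor [Prim [Atom lit]]]]]]]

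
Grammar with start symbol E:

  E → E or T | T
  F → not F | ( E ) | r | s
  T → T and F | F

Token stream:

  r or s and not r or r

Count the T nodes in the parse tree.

4

[E [E [E [T [F r]]] or [T [T [F s]] and [F not [F r]]]] or [T [F r]]]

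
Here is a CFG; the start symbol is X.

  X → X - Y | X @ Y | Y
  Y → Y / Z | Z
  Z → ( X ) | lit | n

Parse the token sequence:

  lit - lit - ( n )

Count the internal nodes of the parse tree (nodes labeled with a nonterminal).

[X [X [X [Y [Z lit]]] - [Y [Z lit]]] - [Y [Z ( [X [Y [Z n]]] )]]]

12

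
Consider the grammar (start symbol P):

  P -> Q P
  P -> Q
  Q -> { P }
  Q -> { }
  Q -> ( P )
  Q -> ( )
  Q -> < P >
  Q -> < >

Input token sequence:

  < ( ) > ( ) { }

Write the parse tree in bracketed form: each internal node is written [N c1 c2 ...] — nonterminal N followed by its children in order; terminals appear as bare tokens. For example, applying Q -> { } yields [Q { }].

[P [Q < [P [Q ( )]] >] [P [Q ( )] [P [Q { }]]]]

P
Q P
< P > P
< Q > P
< ( ) > P
< ( ) > Q P
< ( ) > ( ) P
< ( ) > ( ) Q
< ( ) > ( ) { }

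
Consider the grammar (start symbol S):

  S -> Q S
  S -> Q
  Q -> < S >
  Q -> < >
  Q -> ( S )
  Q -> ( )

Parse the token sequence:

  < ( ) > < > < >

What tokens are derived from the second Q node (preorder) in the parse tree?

( )

[S [Q < [S [Q ( )]] >] [S [Q < >] [S [Q < >]]]]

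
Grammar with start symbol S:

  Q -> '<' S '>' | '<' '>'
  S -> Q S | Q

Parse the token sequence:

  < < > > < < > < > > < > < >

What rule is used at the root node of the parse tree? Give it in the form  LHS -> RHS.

[S [Q < [S [Q < >]] >] [S [Q < [S [Q < >] [S [Q < >]]] >] [S [Q < >] [S [Q < >]]]]]

S -> Q S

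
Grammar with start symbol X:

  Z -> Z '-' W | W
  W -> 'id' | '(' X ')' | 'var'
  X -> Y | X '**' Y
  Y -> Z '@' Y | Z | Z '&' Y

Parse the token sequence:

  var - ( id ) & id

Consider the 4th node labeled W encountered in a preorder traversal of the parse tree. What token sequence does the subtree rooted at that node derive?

id

[X [Y [Z [Z [W var]] - [W ( [X [Y [Z [W id]]]] )]] & [Y [Z [W id]]]]]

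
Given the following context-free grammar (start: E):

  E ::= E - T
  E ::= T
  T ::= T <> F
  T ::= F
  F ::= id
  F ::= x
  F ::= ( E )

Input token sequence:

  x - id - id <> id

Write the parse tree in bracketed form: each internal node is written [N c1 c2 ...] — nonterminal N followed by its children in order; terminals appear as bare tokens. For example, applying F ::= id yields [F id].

[E [E [E [T [F x]]] - [T [F id]]] - [T [T [F id]] <> [F id]]]

E
E - T
E - T - T
T - T - T
F - T - T
x - T - T
x - F - T
x - id - T
x - id - T <> F
x - id - F <> F
x - id - id <> F
x - id - id <> id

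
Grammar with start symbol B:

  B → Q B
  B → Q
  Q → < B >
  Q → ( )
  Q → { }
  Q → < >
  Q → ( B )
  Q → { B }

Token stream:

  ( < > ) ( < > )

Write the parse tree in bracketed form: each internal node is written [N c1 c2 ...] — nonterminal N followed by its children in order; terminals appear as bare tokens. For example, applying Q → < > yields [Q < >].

B
Q B
( B ) B
( Q ) B
( < > ) B
( < > ) Q
( < > ) ( B )
( < > ) ( Q )
( < > ) ( < > )

[B [Q ( [B [Q < >]] )] [B [Q ( [B [Q < >]] )]]]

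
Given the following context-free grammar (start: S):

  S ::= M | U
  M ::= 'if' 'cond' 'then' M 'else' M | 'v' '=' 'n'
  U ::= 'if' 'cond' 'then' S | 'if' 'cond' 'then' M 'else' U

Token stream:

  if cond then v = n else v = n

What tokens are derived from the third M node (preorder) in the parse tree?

[S [M if cond then [M v = n] else [M v = n]]]

v = n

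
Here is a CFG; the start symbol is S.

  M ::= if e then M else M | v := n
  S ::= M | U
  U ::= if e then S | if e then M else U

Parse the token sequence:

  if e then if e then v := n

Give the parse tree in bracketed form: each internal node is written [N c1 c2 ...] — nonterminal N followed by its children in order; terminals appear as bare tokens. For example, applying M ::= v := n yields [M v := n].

[S [U if e then [S [U if e then [S [M v := n]]]]]]

S
U
if e then S
if e then U
if e then if e then S
if e then if e then M
if e then if e then v := n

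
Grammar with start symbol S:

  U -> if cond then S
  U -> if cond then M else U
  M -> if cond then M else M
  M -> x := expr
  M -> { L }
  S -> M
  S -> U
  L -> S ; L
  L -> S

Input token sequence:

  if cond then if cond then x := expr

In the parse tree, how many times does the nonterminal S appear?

[S [U if cond then [S [U if cond then [S [M x := expr]]]]]]

3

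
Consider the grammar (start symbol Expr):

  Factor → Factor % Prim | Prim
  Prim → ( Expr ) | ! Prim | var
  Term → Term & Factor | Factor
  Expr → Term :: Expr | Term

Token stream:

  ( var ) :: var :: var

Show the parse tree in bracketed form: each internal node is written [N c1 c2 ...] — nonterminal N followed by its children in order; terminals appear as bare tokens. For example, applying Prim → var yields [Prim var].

Expr
Term :: Expr
Factor :: Expr
Prim :: Expr
( Expr ) :: Expr
( Term ) :: Expr
( Factor ) :: Expr
( Prim ) :: Expr
( var ) :: Expr
( var ) :: Term :: Expr
( var ) :: Factor :: Expr
( var ) :: Prim :: Expr
( var ) :: var :: Expr
( var ) :: var :: Term
( var ) :: var :: Factor
( var ) :: var :: Prim
( var ) :: var :: var

[Expr [Term [Factor [Prim ( [Expr [Term [Factor [Prim var]]]] )]]] :: [Expr [Term [Factor [Prim var]]] :: [Expr [Term [Factor [Prim var]]]]]]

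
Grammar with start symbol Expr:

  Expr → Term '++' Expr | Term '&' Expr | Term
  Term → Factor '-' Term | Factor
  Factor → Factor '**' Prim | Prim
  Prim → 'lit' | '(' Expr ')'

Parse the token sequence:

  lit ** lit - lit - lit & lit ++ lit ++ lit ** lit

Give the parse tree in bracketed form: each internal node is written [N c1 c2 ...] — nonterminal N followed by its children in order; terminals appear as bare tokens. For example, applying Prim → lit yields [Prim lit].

[Expr [Term [Factor [Factor [Prim lit]] ** [Prim lit]] - [Term [Factor [Prim lit]] - [Term [Factor [Prim lit]]]]] & [Expr [Term [Factor [Prim lit]]] ++ [Expr [Term [Factor [Prim lit]]] ++ [Expr [Term [Factor [Factor [Prim lit]] ** [Prim lit]]]]]]]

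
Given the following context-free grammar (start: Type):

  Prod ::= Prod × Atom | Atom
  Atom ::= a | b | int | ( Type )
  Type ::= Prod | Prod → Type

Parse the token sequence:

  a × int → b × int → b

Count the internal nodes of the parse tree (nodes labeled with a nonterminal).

[Type [Prod [Prod [Atom a]] × [Atom int]] → [Type [Prod [Prod [Atom b]] × [Atom int]] → [Type [Prod [Atom b]]]]]

13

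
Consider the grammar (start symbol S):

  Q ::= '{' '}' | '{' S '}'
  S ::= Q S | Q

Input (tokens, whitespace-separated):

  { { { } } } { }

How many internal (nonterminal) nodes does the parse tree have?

8

[S [Q { [S [Q { [S [Q { }]] }]] }] [S [Q { }]]]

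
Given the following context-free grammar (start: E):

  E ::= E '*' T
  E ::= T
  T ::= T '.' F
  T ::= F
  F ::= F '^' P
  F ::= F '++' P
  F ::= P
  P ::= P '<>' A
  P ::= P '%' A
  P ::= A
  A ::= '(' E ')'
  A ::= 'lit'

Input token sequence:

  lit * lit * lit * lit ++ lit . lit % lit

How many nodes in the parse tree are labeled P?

7

[E [E [E [E [T [F [P [A lit]]]]] * [T [F [P [A lit]]]]] * [T [F [P [A lit]]]]] * [T [T [F [F [P [A lit]]] ++ [P [A lit]]]] . [F [P [P [A lit]] % [A lit]]]]]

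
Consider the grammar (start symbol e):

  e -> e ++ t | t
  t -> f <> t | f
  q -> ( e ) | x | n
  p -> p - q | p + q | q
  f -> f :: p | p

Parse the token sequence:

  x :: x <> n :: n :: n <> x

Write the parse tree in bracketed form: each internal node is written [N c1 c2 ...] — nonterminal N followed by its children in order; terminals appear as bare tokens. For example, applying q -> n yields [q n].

[e [t [f [f [p [q x]]] :: [p [q x]]] <> [t [f [f [f [p [q n]]] :: [p [q n]]] :: [p [q n]]] <> [t [f [p [q x]]]]]]]

e
t
f <> t
f :: p <> t
p :: p <> t
q :: p <> t
x :: p <> t
x :: q <> t
x :: x <> t
x :: x <> f <> t
x :: x <> f :: p <> t
x :: x <> f :: p :: p <> t
x :: x <> p :: p :: p <> t
x :: x <> q :: p :: p <> t
x :: x <> n :: p :: p <> t
x :: x <> n :: q :: p <> t
x :: x <> n :: n :: p <> t
x :: x <> n :: n :: q <> t
x :: x <> n :: n :: n <> t
x :: x <> n :: n :: n <> f
x :: x <> n :: n :: n <> p
x :: x <> n :: n :: n <> q
x :: x <> n :: n :: n <> x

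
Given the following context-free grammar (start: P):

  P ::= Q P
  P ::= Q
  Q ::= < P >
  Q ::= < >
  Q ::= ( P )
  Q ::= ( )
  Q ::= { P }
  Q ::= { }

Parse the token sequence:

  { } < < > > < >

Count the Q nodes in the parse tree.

4

[P [Q { }] [P [Q < [P [Q < >]] >] [P [Q < >]]]]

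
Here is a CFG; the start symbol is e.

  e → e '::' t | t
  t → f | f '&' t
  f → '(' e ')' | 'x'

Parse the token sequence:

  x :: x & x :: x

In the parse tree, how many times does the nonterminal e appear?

[e [e [e [t [f x]]] :: [t [f x] & [t [f x]]]] :: [t [f x]]]

3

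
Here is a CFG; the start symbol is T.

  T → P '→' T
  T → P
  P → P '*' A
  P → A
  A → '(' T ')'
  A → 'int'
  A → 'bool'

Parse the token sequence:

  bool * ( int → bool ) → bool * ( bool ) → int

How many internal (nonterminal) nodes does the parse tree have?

22

[T [P [P [A bool]] * [A ( [T [P [A int]] → [T [P [A bool]]]] )]] → [T [P [P [A bool]] * [A ( [T [P [A bool]]] )]] → [T [P [A int]]]]]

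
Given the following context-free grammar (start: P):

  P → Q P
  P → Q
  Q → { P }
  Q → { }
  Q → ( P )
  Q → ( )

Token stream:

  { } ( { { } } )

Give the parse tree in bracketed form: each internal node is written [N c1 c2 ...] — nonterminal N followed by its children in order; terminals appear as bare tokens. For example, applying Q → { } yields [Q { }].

P
Q P
{ } P
{ } Q
{ } ( P )
{ } ( Q )
{ } ( { P } )
{ } ( { Q } )
{ } ( { { } } )

[P [Q { }] [P [Q ( [P [Q { [P [Q { }]] }]] )]]]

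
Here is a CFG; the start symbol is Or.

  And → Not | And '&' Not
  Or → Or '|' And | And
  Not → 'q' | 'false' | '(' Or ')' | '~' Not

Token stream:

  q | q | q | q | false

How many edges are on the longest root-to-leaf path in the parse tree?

7

[Or [Or [Or [Or [Or [And [Not q]]] | [And [Not q]]] | [And [Not q]]] | [And [Not q]]] | [And [Not false]]]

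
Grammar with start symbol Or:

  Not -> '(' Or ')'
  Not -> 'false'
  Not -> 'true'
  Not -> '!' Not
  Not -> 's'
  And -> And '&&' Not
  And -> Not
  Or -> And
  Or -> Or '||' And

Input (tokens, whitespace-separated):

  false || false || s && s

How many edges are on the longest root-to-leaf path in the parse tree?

5

[Or [Or [Or [And [Not false]]] || [And [Not false]]] || [And [And [Not s]] && [Not s]]]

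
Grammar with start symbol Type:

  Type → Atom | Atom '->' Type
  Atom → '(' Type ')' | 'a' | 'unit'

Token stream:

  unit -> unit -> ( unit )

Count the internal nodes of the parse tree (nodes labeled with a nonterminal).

[Type [Atom unit] -> [Type [Atom unit] -> [Type [Atom ( [Type [Atom unit]] )]]]]

8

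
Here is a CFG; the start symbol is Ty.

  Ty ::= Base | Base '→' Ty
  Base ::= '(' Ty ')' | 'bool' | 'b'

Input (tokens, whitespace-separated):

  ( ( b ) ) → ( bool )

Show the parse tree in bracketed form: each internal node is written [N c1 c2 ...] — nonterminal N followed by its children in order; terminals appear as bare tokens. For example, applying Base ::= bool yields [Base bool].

[Ty [Base ( [Ty [Base ( [Ty [Base b]] )]] )] → [Ty [Base ( [Ty [Base bool]] )]]]

Ty
Base → Ty
( Ty ) → Ty
( Base ) → Ty
( ( Ty ) ) → Ty
( ( Base ) ) → Ty
( ( b ) ) → Ty
( ( b ) ) → Base
( ( b ) ) → ( Ty )
( ( b ) ) → ( Base )
( ( b ) ) → ( bool )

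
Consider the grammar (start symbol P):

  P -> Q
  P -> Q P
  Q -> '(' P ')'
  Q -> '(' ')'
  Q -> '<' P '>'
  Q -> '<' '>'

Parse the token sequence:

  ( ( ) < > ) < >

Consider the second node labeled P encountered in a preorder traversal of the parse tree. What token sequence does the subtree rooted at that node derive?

( ) < >

[P [Q ( [P [Q ( )] [P [Q < >]]] )] [P [Q < >]]]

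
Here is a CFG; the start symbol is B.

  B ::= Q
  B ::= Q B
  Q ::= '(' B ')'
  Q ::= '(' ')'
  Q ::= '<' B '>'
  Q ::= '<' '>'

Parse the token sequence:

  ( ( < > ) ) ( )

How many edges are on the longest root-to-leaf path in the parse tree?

6

[B [Q ( [B [Q ( [B [Q < >]] )]] )] [B [Q ( )]]]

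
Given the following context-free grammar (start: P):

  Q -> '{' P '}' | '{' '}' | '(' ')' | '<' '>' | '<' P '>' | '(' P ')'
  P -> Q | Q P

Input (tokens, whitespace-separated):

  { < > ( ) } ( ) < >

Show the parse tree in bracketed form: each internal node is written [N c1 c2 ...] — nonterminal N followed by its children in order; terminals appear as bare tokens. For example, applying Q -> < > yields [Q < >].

P
Q P
{ P } P
{ Q P } P
{ < > P } P
{ < > Q } P
{ < > ( ) } P
{ < > ( ) } Q P
{ < > ( ) } ( ) P
{ < > ( ) } ( ) Q
{ < > ( ) } ( ) < >

[P [Q { [P [Q < >] [P [Q ( )]]] }] [P [Q ( )] [P [Q < >]]]]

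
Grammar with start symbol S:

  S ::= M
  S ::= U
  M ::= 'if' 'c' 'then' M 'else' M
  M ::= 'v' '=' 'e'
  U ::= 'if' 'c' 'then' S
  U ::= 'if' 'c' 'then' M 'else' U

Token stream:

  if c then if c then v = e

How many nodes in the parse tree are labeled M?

1

[S [U if c then [S [U if c then [S [M v = e]]]]]]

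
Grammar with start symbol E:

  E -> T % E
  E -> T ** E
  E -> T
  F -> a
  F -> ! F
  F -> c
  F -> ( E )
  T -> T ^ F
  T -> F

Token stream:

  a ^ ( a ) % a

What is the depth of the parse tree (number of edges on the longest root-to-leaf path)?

6

[E [T [T [F a]] ^ [F ( [E [T [F a]]] )]] % [E [T [F a]]]]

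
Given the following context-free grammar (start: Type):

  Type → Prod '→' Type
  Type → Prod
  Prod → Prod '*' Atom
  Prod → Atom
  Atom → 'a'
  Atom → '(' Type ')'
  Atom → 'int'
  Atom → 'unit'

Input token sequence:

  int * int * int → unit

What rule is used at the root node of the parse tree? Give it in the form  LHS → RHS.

Type → Prod '→' Type

[Type [Prod [Prod [Prod [Atom int]] * [Atom int]] * [Atom int]] → [Type [Prod [Atom unit]]]]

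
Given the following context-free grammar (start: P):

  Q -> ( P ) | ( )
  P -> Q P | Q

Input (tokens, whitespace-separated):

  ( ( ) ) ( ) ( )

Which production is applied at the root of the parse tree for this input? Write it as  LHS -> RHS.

P -> Q P

[P [Q ( [P [Q ( )]] )] [P [Q ( )] [P [Q ( )]]]]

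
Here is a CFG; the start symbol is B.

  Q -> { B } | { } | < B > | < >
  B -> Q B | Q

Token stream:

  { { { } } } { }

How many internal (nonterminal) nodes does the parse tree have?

[B [Q { [B [Q { [B [Q { }]] }]] }] [B [Q { }]]]

8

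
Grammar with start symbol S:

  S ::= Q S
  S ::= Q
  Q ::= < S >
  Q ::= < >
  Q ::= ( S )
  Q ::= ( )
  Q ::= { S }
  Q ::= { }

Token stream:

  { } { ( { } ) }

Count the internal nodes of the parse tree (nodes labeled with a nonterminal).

8

[S [Q { }] [S [Q { [S [Q ( [S [Q { }]] )]] }]]]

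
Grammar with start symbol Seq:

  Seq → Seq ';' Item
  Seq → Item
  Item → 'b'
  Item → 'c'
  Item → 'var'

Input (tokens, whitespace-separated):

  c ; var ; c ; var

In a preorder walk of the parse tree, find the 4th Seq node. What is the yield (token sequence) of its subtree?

c

[Seq [Seq [Seq [Seq [Item c]] ; [Item var]] ; [Item c]] ; [Item var]]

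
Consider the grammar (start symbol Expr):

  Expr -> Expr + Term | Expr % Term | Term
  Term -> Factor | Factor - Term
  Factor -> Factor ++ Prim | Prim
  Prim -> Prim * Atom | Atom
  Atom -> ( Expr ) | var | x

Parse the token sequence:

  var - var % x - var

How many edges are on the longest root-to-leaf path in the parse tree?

7

[Expr [Expr [Term [Factor [Prim [Atom var]]] - [Term [Factor [Prim [Atom var]]]]]] % [Term [Factor [Prim [Atom x]]] - [Term [Factor [Prim [Atom var]]]]]]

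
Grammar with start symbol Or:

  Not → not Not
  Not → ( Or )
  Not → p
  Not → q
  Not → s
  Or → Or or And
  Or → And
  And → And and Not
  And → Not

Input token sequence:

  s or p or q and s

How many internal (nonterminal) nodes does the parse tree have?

[Or [Or [Or [And [Not s]]] or [And [Not p]]] or [And [And [Not q]] and [Not s]]]

11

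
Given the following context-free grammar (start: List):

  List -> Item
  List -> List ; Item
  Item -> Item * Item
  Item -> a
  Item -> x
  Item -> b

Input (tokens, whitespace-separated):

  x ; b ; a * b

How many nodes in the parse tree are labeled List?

3

[List [List [List [Item x]] ; [Item b]] ; [Item [Item a] * [Item b]]]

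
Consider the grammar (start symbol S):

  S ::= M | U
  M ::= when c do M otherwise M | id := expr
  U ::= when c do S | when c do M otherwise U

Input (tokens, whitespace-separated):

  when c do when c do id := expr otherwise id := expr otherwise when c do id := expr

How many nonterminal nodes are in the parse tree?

8

[S [U when c do [M when c do [M id := expr] otherwise [M id := expr]] otherwise [U when c do [S [M id := expr]]]]]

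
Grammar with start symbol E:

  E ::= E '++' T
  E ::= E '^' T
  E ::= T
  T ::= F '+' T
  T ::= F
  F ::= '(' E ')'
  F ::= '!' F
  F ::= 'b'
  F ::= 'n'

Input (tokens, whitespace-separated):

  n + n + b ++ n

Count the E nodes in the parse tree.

[E [E [T [F n] + [T [F n] + [T [F b]]]]] ++ [T [F n]]]

2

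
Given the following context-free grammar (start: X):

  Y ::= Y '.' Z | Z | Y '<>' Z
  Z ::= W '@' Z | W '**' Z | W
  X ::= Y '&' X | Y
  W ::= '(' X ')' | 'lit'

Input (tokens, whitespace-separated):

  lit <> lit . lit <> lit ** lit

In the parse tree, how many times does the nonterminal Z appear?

5

[X [Y [Y [Y [Y [Z [W lit]]] <> [Z [W lit]]] . [Z [W lit]]] <> [Z [W lit] ** [Z [W lit]]]]]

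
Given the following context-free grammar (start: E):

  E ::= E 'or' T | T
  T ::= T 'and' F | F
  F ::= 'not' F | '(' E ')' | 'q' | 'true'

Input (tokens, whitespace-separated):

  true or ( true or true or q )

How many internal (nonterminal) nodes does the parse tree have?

[E [E [T [F true]]] or [T [F ( [E [E [E [T [F true]]] or [T [F true]]] or [T [F q]]] )]]]

15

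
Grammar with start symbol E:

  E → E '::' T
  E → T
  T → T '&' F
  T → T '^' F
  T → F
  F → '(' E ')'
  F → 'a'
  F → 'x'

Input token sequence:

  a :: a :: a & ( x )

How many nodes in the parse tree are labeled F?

5

[E [E [E [T [F a]]] :: [T [F a]]] :: [T [T [F a]] & [F ( [E [T [F x]]] )]]]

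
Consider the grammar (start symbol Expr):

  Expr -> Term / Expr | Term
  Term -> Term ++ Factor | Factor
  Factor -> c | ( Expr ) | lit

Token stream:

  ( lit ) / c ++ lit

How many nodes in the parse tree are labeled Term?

4

[Expr [Term [Factor ( [Expr [Term [Factor lit]]] )]] / [Expr [Term [Term [Factor c]] ++ [Factor lit]]]]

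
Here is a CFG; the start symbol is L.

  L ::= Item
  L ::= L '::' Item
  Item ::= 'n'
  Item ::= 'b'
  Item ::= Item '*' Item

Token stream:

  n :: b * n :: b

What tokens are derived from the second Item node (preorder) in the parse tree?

b * n

[L [L [L [Item n]] :: [Item [Item b] * [Item n]]] :: [Item b]]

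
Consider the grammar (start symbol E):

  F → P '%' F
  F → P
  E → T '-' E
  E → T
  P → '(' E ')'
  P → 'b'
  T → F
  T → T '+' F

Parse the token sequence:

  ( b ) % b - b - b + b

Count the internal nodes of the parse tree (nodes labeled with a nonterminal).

[E [T [F [P ( [E [T [F [P b]]]] )] % [F [P b]]]] - [E [T [F [P b]]] - [E [T [T [F [P b]]] + [F [P b]]]]]]

21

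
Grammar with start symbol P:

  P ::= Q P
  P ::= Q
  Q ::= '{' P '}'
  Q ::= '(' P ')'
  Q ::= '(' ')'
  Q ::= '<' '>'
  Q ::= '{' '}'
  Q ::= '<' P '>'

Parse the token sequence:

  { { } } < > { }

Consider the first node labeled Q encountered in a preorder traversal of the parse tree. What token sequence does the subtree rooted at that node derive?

{ { } }

[P [Q { [P [Q { }]] }] [P [Q < >] [P [Q { }]]]]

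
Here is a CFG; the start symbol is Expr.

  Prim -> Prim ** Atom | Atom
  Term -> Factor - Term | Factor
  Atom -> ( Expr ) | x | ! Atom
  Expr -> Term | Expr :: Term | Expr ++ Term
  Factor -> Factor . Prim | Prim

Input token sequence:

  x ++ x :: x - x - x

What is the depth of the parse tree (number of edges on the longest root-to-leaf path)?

7

[Expr [Expr [Expr [Term [Factor [Prim [Atom x]]]]] ++ [Term [Factor [Prim [Atom x]]]]] :: [Term [Factor [Prim [Atom x]]] - [Term [Factor [Prim [Atom x]]] - [Term [Factor [Prim [Atom x]]]]]]]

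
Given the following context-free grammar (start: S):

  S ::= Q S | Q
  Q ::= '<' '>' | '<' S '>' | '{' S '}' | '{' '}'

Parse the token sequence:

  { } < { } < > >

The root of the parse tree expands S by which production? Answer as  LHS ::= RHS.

S ::= Q S

[S [Q { }] [S [Q < [S [Q { }] [S [Q < >]]] >]]]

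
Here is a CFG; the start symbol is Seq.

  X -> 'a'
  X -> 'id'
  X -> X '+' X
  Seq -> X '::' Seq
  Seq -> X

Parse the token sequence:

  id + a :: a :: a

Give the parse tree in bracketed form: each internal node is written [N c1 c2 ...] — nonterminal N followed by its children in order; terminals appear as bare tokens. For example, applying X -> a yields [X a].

[Seq [X [X id] + [X a]] :: [Seq [X a] :: [Seq [X a]]]]

Seq
X :: Seq
X + X :: Seq
id + X :: Seq
id + a :: Seq
id + a :: X :: Seq
id + a :: a :: Seq
id + a :: a :: X
id + a :: a :: a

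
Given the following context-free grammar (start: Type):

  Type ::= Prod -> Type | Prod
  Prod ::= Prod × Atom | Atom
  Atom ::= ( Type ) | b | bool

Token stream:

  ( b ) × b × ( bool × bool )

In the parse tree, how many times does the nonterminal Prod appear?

[Type [Prod [Prod [Prod [Atom ( [Type [Prod [Atom b]]] )]] × [Atom b]] × [Atom ( [Type [Prod [Prod [Atom bool]] × [Atom bool]]] )]]]

6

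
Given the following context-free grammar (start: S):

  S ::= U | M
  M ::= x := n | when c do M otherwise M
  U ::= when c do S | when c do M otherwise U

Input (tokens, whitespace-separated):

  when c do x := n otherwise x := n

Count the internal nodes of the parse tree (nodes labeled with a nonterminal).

4

[S [M when c do [M x := n] otherwise [M x := n]]]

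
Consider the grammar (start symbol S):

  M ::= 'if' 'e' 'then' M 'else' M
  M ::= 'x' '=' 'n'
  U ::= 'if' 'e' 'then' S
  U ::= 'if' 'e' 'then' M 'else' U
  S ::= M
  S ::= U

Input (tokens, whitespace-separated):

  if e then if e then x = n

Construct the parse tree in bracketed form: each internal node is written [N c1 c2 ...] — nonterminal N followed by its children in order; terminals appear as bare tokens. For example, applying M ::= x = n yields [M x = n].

[S [U if e then [S [U if e then [S [M x = n]]]]]]

S
U
if e then S
if e then U
if e then if e then S
if e then if e then M
if e then if e then x = n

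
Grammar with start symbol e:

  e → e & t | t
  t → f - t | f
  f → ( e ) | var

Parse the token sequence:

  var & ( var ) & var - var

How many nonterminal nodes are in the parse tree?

[e [e [e [t [f var]]] & [t [f ( [e [t [f var]]] )]]] & [t [f var] - [t [f var]]]]

14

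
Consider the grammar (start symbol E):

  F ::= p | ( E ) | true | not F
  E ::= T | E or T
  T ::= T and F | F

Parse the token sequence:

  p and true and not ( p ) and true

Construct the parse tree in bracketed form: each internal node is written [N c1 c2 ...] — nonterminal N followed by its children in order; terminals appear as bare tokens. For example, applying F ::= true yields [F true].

[E [T [T [T [T [F p]] and [F true]] and [F not [F ( [E [T [F p]]] )]]] and [F true]]]

E
T
T and F
T and F and F
T and F and F and F
F and F and F and F
p and F and F and F
p and true and F and F
p and true and not F and F
p and true and not ( E ) and F
p and true and not ( T ) and F
p and true and not ( F ) and F
p and true and not ( p ) and F
p and true and not ( p ) and true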